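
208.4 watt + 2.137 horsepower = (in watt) 1802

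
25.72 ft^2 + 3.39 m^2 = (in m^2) 5.779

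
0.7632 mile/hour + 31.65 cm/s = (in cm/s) 65.77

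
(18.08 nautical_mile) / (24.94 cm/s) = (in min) 2238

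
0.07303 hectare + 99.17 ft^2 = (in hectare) 0.07395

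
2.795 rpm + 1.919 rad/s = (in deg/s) 126.7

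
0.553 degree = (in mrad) 9.652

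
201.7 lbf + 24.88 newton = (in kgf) 94.03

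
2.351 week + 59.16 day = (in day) 75.62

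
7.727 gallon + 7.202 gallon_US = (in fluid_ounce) 1911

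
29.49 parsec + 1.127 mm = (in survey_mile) 5.654e+14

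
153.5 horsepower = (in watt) 1.145e+05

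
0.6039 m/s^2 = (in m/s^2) 0.6039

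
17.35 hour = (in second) 6.246e+04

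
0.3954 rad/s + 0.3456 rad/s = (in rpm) 7.076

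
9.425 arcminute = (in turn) 0.0004363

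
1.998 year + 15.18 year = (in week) 895.7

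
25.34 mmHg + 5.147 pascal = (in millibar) 33.84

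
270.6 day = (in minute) 3.897e+05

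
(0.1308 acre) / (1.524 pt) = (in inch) 3.876e+07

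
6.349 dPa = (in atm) 6.266e-06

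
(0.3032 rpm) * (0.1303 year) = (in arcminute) 4.485e+08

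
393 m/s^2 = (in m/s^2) 393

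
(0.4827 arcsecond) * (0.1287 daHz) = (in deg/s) 0.0001726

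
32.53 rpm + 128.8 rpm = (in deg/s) 968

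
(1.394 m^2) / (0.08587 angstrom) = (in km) 1.623e+08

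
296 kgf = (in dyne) 2.903e+08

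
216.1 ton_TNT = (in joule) 9.042e+11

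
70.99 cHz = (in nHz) 7.099e+08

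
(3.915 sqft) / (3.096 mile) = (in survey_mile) 4.536e-08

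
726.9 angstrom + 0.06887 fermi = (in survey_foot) 2.385e-07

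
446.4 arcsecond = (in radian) 0.002164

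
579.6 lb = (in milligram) 2.629e+08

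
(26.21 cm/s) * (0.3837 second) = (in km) 0.0001006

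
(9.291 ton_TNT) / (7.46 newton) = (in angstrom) 5.211e+19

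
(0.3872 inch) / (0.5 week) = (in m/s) 3.252e-08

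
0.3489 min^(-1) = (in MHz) 5.815e-09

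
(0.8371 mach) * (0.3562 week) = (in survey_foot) 2.015e+08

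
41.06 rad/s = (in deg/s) 2353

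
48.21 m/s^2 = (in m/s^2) 48.21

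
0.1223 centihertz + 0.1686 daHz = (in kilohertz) 0.001687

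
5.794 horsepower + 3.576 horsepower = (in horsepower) 9.37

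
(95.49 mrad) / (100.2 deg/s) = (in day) 6.32e-07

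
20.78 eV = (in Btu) 3.156e-21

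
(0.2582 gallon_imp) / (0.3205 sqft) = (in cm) 3.942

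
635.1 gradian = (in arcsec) 2.058e+06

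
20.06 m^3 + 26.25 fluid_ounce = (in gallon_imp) 4413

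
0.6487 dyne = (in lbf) 1.458e-06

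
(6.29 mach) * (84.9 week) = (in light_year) 1.162e-05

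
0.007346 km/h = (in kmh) 0.007346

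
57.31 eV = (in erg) 9.182e-11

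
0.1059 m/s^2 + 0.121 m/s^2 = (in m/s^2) 0.2269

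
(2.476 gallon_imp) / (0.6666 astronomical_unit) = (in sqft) 1.215e-12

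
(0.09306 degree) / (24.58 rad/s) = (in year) 2.095e-12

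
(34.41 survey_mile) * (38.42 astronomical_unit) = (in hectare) 3.183e+13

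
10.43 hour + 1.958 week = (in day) 14.14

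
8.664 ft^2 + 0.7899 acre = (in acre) 0.7901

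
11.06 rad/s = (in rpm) 105.6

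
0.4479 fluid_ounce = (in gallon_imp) 0.002914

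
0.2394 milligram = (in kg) 2.394e-07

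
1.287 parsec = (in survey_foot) 1.303e+17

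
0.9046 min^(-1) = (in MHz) 1.508e-08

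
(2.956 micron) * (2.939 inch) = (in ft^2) 2.375e-06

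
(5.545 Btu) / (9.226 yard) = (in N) 693.5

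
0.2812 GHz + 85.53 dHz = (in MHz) 281.2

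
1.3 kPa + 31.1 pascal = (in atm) 0.01314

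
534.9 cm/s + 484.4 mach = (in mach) 484.4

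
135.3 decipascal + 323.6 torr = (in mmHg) 323.7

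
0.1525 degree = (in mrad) 2.662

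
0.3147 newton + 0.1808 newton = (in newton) 0.4955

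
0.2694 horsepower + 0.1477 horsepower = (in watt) 311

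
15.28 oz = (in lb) 0.955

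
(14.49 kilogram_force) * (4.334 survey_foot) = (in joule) 187.7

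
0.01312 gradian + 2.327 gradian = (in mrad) 36.76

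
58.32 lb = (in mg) 2.645e+07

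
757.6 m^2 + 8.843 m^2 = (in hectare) 0.07664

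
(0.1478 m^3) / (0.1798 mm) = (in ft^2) 8848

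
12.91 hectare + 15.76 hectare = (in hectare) 28.67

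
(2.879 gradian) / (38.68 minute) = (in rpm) 0.0001861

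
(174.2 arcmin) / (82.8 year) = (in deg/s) 1.112e-09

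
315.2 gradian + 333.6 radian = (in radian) 338.6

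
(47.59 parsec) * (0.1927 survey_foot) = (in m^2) 8.625e+16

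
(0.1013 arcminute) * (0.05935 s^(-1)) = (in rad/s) 1.749e-06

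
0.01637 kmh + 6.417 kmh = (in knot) 3.474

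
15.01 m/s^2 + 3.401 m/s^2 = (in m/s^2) 18.41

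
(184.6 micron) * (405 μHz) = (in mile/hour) 1.672e-07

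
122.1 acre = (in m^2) 4.941e+05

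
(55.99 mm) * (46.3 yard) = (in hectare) 0.000237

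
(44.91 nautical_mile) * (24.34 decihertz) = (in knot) 3.935e+05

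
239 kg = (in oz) 8430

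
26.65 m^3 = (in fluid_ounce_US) 9.011e+05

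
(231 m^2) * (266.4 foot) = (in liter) 1.876e+07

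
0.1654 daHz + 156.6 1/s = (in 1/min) 9495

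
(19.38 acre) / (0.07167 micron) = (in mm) 1.094e+15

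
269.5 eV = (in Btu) 4.093e-20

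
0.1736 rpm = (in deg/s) 1.042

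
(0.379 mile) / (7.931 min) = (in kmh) 4.614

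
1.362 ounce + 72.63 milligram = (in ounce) 1.365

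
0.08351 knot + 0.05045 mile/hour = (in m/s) 0.06551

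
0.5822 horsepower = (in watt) 434.1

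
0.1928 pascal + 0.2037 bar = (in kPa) 20.37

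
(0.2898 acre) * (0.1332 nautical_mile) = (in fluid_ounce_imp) 1.018e+10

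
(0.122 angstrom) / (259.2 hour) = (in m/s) 1.307e-17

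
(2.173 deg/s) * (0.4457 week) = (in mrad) 1.022e+07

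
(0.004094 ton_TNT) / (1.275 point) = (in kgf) 3.883e+09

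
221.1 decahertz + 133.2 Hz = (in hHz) 23.44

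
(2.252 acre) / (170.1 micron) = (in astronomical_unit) 0.0003581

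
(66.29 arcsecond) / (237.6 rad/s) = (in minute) 2.254e-08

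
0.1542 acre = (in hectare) 0.0624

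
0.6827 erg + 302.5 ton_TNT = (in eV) 7.9e+30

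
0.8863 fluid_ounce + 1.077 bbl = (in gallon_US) 45.24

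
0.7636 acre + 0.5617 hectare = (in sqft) 9.372e+04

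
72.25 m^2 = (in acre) 0.01785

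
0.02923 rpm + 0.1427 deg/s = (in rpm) 0.05301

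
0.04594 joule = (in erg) 4.594e+05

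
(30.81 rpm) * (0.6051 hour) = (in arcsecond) 1.45e+09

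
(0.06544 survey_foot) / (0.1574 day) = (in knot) 2.851e-06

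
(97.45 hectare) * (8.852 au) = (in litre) 1.29e+21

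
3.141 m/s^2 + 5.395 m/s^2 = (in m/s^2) 8.536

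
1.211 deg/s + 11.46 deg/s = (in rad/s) 0.2212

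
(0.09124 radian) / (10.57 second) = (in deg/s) 0.4946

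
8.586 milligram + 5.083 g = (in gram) 5.092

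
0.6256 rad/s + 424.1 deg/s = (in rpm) 76.66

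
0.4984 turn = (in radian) 3.132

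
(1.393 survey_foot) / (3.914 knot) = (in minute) 0.003514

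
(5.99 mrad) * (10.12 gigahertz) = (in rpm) 5.789e+08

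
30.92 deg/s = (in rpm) 5.153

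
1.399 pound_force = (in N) 6.223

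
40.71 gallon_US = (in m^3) 0.1541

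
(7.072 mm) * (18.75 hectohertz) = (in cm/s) 1326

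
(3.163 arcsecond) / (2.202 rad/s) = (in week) 1.151e-11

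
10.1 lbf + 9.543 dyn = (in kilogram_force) 4.581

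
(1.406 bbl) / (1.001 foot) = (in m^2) 0.7327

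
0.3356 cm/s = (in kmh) 0.01208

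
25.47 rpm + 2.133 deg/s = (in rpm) 25.83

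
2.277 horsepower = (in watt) 1698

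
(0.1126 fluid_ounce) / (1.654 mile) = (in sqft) 1.347e-08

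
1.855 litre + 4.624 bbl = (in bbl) 4.636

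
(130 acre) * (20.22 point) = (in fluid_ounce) 1.269e+08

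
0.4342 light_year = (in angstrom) 4.108e+25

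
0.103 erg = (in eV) 6.429e+10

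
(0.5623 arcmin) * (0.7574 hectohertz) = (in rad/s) 0.01239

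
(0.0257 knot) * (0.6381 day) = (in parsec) 2.362e-14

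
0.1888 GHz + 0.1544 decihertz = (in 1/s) 1.888e+08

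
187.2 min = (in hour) 3.12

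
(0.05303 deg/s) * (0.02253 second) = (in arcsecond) 4.301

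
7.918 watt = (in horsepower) 0.01062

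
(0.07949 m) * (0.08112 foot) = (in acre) 4.857e-07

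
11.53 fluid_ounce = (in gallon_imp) 0.07501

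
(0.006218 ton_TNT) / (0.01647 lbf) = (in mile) 2.207e+05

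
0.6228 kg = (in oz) 21.97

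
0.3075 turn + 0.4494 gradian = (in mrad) 1939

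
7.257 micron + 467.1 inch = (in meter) 11.86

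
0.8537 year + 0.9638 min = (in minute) 4.487e+05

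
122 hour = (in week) 0.7262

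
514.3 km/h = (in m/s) 142.9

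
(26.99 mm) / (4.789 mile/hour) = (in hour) 3.502e-06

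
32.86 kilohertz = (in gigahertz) 3.286e-05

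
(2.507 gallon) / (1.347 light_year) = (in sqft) 8.016e-18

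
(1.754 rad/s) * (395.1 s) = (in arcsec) 1.429e+08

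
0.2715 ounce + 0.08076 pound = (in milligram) 4.433e+04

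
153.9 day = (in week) 21.99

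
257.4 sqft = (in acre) 0.005909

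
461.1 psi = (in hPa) 3.179e+04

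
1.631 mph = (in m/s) 0.7291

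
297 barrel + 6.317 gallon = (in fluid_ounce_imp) 1.663e+06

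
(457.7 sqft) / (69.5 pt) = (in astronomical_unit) 1.159e-08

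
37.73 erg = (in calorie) 9.018e-07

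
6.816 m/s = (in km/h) 24.54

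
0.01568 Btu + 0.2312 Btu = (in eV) 1.626e+21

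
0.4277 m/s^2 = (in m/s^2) 0.4277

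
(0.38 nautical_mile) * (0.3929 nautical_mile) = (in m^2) 5.121e+05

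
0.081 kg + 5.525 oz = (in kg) 0.2376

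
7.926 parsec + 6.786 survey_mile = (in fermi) 2.446e+32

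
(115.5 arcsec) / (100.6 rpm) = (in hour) 1.476e-08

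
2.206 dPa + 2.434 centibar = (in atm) 0.02402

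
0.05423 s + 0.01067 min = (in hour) 0.0001929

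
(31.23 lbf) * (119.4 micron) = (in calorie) 0.003964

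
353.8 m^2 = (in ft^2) 3808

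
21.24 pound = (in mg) 9.634e+06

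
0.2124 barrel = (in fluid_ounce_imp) 1188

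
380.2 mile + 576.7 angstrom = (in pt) 1.734e+09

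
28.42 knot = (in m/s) 14.62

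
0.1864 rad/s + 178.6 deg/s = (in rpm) 31.55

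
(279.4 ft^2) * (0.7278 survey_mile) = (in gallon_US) 8.032e+06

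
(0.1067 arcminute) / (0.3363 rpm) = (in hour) 2.448e-07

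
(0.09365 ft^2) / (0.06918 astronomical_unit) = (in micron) 8.407e-07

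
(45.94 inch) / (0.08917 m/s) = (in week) 2.164e-05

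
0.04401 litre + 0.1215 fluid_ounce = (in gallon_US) 0.01258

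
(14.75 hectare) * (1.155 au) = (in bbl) 1.603e+17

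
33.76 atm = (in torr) 2.566e+04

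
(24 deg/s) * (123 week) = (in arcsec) 6.427e+12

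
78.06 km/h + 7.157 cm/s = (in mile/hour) 48.66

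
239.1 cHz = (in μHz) 2.391e+06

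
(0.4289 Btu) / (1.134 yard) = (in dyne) 4.364e+07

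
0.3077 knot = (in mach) 0.0004649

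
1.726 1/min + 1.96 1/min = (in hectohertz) 0.0006143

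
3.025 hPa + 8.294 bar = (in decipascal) 8.297e+06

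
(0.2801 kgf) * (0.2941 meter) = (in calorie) 0.1931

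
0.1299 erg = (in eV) 8.108e+10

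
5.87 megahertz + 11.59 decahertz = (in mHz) 5.87e+09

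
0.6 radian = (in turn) 0.09549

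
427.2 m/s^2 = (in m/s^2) 427.2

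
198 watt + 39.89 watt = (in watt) 237.9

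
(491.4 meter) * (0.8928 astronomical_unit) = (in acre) 1.622e+10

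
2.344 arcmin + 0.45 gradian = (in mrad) 7.75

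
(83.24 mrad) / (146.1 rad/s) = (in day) 6.594e-09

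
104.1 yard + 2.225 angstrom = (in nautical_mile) 0.0514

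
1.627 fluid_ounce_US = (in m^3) 4.812e-05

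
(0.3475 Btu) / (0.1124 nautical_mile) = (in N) 1.761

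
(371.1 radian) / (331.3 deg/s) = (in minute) 1.07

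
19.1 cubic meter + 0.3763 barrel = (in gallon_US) 5061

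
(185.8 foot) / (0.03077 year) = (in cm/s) 0.005836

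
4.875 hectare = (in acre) 12.05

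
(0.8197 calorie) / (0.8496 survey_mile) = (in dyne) 250.8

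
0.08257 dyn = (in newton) 8.257e-07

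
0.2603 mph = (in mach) 0.0003417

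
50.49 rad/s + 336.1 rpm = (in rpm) 818.2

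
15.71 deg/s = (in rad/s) 0.2742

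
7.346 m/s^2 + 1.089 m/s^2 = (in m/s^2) 8.435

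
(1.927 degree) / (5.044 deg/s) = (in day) 4.422e-06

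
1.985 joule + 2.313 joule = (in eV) 2.683e+19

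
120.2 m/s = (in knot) 233.7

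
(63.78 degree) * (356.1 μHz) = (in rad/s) 0.0003964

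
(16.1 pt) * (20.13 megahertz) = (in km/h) 4.116e+05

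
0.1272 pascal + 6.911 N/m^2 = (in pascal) 7.038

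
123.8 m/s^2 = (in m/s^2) 123.8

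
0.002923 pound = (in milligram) 1326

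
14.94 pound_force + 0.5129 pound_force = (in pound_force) 15.45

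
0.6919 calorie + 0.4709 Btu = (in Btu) 0.4736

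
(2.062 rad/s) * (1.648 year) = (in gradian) 6.822e+09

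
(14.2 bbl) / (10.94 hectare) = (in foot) 6.77e-05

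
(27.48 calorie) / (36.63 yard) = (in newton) 3.433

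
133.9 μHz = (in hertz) 0.0001339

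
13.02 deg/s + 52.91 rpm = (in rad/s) 5.768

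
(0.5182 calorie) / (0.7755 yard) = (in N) 3.058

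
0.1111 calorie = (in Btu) 0.0004406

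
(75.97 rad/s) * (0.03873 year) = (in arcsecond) 1.914e+13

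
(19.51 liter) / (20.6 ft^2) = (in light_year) 1.078e-18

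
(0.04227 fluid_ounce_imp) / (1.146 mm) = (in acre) 2.59e-07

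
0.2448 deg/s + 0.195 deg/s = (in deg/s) 0.4398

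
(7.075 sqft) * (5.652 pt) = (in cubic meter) 0.001311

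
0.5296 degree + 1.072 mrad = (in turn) 0.001642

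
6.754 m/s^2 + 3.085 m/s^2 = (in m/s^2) 9.839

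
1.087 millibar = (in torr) 0.8153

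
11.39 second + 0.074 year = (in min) 3.889e+04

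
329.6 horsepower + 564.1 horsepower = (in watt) 6.664e+05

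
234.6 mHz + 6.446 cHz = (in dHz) 2.991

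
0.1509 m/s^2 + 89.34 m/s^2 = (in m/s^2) 89.49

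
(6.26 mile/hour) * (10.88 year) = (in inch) 3.78e+10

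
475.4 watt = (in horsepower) 0.6375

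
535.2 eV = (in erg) 8.575e-10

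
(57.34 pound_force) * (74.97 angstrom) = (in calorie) 4.57e-07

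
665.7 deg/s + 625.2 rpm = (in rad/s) 77.09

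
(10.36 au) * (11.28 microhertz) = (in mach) 5.134e+04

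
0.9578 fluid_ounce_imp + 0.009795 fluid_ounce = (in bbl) 0.000173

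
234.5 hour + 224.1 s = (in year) 0.02678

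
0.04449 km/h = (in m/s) 0.01236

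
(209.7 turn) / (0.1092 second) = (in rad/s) 1.207e+04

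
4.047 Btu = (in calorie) 1021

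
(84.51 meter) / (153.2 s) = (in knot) 1.072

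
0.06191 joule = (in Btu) 5.868e-05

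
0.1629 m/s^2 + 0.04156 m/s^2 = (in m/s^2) 0.2045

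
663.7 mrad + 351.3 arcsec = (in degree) 38.12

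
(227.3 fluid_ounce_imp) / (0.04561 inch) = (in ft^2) 60.01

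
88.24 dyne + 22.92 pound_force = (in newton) 102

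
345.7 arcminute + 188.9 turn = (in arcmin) 4.081e+06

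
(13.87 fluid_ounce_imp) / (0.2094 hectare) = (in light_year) 1.989e-23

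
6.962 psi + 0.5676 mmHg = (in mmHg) 360.6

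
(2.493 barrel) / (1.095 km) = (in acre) 8.944e-08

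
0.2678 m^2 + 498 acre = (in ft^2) 2.169e+07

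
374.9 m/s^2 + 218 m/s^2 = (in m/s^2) 592.9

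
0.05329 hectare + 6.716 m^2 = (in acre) 0.1333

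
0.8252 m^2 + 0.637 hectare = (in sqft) 6.857e+04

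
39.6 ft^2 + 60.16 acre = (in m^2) 2.435e+05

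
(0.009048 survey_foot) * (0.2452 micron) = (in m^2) 6.762e-10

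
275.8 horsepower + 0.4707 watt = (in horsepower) 275.8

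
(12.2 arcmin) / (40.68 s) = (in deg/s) 0.004998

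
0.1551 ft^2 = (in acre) 3.561e-06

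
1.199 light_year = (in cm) 1.134e+18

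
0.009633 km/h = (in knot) 0.005201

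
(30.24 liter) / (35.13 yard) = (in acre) 2.326e-07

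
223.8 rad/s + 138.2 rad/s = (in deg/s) 2.074e+04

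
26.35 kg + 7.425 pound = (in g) 2.972e+04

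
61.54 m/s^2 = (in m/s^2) 61.54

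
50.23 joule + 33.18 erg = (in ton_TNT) 1.201e-08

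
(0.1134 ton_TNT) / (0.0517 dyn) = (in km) 9.177e+11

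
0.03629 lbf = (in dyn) 1.614e+04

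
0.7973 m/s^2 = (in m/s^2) 0.7973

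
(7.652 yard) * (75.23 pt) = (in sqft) 1.999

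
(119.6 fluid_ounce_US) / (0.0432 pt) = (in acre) 0.05735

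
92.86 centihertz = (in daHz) 0.09286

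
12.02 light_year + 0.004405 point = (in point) 3.224e+20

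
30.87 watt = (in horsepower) 0.0414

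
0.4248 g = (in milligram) 424.8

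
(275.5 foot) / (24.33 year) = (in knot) 2.127e-07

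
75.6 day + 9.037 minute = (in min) 1.089e+05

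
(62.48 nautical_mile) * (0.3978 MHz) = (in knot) 8.948e+10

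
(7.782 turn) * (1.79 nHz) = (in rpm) 8.358e-07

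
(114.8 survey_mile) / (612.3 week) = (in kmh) 0.001796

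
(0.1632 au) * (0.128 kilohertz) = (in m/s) 3.125e+12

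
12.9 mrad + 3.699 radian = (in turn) 0.5908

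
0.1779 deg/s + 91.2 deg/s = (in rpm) 15.23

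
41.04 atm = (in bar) 41.58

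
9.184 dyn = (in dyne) 9.184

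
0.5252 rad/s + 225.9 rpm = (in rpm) 230.9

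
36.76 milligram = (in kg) 3.676e-05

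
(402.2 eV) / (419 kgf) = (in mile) 9.745e-24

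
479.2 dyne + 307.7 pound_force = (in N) 1369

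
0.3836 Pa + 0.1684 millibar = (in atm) 0.00017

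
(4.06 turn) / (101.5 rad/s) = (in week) 4.156e-07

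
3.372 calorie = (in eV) 8.806e+19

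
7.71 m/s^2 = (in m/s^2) 7.71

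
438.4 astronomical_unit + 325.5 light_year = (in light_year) 325.5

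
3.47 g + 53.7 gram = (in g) 57.17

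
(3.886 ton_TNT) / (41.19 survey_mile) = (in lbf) 5.514e+04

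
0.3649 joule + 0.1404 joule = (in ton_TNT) 1.208e-10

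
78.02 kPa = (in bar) 0.7802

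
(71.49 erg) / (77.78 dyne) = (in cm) 0.9191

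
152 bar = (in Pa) 1.52e+07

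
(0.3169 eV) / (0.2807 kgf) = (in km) 1.844e-23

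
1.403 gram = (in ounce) 0.04949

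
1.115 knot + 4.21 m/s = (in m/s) 4.784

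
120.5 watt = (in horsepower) 0.1616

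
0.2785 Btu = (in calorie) 70.23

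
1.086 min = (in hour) 0.0181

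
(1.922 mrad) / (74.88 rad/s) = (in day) 2.971e-10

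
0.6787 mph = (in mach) 0.0008911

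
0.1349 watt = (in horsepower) 0.0001809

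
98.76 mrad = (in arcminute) 339.5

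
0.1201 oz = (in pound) 0.007506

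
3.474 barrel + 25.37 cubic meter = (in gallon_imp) 5702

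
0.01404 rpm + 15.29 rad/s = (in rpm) 146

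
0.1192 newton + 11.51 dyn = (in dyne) 1.193e+04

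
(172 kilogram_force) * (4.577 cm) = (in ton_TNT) 1.845e-08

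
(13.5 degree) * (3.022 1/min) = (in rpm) 0.1133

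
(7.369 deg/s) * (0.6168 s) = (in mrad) 79.33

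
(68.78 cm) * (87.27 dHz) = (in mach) 0.01763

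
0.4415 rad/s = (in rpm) 4.216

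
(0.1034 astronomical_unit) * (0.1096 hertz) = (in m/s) 1.695e+09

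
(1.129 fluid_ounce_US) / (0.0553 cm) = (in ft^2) 0.6499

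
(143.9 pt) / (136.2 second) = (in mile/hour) 0.0008338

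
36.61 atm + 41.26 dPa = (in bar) 37.1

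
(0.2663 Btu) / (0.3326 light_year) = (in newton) 8.929e-14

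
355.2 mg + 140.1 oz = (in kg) 3.972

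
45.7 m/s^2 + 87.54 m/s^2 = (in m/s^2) 133.2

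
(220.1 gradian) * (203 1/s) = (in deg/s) 4.021e+04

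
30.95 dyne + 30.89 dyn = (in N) 0.0006184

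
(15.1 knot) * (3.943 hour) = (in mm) 1.103e+08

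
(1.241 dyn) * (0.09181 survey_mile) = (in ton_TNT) 4.382e-13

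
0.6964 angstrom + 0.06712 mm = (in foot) 0.0002202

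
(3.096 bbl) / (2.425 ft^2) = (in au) 1.46e-11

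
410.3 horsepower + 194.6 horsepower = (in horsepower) 604.9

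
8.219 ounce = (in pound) 0.5137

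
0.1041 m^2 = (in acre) 2.572e-05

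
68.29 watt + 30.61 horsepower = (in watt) 2.289e+04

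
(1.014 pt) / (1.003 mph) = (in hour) 2.216e-07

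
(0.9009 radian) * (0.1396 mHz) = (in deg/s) 0.007206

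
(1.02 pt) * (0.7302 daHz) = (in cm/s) 0.2628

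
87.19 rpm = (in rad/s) 9.131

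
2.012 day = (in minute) 2897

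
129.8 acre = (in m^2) 5.253e+05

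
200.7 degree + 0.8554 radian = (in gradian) 277.5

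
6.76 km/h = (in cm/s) 187.8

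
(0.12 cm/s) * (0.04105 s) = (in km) 4.926e-08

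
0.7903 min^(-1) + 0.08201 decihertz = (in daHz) 0.002137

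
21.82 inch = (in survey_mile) 0.0003444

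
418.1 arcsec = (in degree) 0.1161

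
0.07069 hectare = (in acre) 0.1747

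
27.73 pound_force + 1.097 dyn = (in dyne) 1.233e+07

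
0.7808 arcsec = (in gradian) 0.000241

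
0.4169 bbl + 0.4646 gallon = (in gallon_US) 17.97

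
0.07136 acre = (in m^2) 288.8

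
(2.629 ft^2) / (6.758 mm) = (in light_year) 3.82e-15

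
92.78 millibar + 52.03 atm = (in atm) 52.12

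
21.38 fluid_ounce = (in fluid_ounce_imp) 22.25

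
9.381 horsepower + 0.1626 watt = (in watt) 6996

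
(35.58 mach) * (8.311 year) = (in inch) 1.25e+14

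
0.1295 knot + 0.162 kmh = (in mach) 0.0003278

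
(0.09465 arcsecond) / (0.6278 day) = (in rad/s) 8.46e-12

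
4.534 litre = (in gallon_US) 1.198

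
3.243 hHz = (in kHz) 0.3243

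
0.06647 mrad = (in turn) 1.058e-05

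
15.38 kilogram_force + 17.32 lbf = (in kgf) 23.24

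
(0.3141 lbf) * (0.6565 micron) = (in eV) 5.725e+12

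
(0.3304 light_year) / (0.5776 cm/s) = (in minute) 9.02e+15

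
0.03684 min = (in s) 2.21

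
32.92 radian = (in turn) 5.239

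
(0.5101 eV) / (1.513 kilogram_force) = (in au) 3.682e-32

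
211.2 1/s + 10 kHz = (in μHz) 1.021e+10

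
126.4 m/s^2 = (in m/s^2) 126.4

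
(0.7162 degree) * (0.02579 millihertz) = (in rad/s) 3.224e-07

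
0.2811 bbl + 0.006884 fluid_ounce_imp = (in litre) 44.69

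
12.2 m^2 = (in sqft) 131.3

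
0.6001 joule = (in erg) 6.001e+06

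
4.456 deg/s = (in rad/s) 0.07777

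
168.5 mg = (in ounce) 0.005944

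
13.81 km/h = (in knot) 7.457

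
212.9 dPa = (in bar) 0.0002129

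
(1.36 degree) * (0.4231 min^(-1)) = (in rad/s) 0.0001674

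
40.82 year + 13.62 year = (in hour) 4.769e+05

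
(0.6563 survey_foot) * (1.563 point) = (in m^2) 0.0001103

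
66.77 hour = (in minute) 4006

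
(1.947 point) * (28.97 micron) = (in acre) 4.917e-12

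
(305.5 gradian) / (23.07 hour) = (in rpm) 0.0005518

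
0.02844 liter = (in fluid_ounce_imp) 1.001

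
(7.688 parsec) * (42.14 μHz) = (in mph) 2.236e+13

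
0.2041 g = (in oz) 0.007199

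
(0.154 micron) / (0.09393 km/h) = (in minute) 9.837e-08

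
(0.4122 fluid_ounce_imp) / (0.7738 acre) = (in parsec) 1.212e-25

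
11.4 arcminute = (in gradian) 0.2111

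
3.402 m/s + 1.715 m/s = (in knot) 9.947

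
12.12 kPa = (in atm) 0.1196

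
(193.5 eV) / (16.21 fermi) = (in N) 0.001913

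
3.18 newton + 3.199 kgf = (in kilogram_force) 3.523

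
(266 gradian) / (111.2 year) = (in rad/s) 1.191e-09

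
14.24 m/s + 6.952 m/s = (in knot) 41.19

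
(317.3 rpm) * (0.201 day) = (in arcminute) 1.984e+09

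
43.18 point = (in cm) 1.523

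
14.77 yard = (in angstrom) 1.351e+11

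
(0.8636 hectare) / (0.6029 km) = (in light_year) 1.514e-15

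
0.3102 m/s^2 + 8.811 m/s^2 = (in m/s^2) 9.121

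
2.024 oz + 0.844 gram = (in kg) 0.05822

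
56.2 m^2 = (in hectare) 0.00562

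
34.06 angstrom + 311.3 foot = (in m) 94.88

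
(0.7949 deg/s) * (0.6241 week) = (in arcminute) 1.8e+07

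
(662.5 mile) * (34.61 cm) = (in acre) 91.18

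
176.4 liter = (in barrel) 1.11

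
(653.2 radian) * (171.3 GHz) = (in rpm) 1.069e+15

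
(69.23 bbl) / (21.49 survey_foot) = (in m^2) 1.68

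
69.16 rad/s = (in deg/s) 3963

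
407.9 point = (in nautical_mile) 7.77e-05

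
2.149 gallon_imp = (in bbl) 0.06145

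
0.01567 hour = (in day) 0.0006529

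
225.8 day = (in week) 32.26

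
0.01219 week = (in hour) 2.048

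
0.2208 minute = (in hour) 0.00368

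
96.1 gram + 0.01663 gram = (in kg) 0.09612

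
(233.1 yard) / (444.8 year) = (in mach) 4.463e-11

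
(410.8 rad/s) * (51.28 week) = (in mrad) 1.274e+13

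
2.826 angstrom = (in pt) 8.011e-07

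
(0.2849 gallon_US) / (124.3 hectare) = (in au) 5.8e-21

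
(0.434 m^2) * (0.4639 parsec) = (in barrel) 3.908e+16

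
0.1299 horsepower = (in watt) 96.87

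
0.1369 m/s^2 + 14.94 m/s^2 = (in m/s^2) 15.08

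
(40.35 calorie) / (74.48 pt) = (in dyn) 6.425e+08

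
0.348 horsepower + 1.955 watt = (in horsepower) 0.3506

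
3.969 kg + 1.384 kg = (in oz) 188.8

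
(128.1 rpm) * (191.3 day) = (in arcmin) 7.622e+11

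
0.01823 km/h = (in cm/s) 0.5064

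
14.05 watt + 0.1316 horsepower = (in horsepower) 0.1504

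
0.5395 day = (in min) 776.9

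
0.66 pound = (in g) 299.4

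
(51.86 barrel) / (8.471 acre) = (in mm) 0.2405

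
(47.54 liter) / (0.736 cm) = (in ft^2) 69.53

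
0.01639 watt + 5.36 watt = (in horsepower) 0.00721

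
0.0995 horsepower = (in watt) 74.2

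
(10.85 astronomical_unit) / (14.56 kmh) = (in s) 4.013e+11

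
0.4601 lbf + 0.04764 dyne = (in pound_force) 0.4601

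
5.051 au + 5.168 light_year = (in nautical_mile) 2.64e+13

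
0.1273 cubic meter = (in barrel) 0.8007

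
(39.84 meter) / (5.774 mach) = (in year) 6.426e-10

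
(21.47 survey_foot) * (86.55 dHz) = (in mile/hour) 126.7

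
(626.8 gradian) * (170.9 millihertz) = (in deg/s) 96.41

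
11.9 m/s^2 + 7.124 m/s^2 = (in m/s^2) 19.02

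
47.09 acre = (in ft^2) 2.051e+06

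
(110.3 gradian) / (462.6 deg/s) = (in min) 0.003577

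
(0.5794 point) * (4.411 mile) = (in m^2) 1.451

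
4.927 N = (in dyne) 4.927e+05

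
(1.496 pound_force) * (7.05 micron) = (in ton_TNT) 1.121e-14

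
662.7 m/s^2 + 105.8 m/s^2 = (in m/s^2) 768.5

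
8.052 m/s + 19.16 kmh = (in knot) 26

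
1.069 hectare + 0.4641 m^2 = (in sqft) 1.151e+05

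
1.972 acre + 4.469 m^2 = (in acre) 1.973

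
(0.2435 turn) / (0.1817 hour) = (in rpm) 0.02234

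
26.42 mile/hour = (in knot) 22.96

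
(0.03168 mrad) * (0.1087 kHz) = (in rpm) 0.03288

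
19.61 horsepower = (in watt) 1.462e+04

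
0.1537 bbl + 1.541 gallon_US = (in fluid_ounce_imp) 1065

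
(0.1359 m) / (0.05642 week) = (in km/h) 1.434e-05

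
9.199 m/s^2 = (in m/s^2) 9.199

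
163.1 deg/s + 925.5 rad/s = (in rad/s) 928.3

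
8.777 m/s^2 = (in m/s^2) 8.777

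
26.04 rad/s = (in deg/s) 1492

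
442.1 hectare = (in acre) 1092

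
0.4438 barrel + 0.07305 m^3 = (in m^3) 0.1436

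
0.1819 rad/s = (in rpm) 1.737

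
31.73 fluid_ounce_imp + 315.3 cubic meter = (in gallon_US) 8.329e+04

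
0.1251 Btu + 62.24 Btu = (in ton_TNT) 1.573e-05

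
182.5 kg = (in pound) 402.3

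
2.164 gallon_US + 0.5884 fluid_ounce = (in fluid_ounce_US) 277.6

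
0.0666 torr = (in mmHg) 0.0666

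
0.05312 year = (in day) 19.39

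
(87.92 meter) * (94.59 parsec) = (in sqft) 2.762e+21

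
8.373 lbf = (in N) 37.24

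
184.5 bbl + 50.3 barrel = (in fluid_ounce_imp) 1.314e+06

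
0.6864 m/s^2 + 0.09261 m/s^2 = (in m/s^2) 0.779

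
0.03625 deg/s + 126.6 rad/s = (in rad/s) 126.6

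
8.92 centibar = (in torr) 66.91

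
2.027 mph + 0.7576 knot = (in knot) 2.519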